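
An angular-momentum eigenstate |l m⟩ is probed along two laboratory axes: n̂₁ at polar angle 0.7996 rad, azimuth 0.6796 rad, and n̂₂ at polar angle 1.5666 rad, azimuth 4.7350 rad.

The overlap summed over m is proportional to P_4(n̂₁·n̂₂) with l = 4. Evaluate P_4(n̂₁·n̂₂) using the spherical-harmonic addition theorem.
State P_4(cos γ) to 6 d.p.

Expand P_4 via completeness: Σ_{m} conj(Y_{4,m}) at Ω₁ times Y_{4,m} at Ω₂ —
  m=-4: (-0.106684, 0.048051) × (0.440708, -0.039969) = (-0.045096, 0.025441)  (running Σ = (-0.045096, 0.025441))
  m=-3: (-0.145109, 0.287085) × (-0.000356, -0.005240) = (0.001556, 0.000658)  (running Σ = (-0.043540, 0.026099))
  m=-2: (0.086724, 0.403722) × (0.334134, -0.015121) = (0.035082, 0.133586)  (running Σ = (-0.008458, 0.159685))
  m=-1: (0.073677, 0.059531) × (-0.000135, -0.005954) = (0.000345, -0.000447)  (running Σ = (-0.008114, 0.159238))
  m=0: (-0.350567, -0.000000) × (0.317301, 0.000000) = (-0.111235, -0.000000)  (running Σ = (-0.119349, 0.159238))
  m=1: (-0.073677, 0.059531) × (0.000135, -0.005954) = (0.000345, 0.000447)  (running Σ = (-0.119004, 0.159685))
  m=2: (0.086724, -0.403722) × (0.334134, 0.015121) = (0.035082, -0.133586)  (running Σ = (-0.083922, 0.026099))
  m=3: (0.145109, 0.287085) × (0.000356, -0.005240) = (0.001556, -0.000658)  (running Σ = (-0.082366, 0.025441))
  m=4: (-0.106684, -0.048051) × (0.440708, 0.039969) = (-0.045096, -0.025441)  (running Σ = (-0.127462, -0.000000))
Σ over m = (-0.127462, -0.000000); ×(4π/9) → (-0.177971, -0.000000). Real part: -0.177971

-0.177971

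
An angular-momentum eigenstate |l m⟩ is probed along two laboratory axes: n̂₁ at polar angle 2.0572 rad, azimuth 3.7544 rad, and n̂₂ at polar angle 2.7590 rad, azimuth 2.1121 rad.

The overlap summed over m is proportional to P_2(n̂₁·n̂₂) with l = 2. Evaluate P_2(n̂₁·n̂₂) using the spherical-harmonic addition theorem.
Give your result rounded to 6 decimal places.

-0.247758

Expand P_2 via completeness: Σ_{m} conj(Y_{2,m}) at Ω₁ times Y_{2,m} at Ω₂ —
  term(m=-2) = -0.01609 - 0.00232j   from Y*(Ω₁)=0.10214 + 0.28406j, Y(Ω₂)=-0.02525 + 0.04755j
  term(m=-1) = -0.00610 + 0.08520j   from Y*(Ω₁)=0.26115 + 0.18362j, Y(Ω₂)=0.13786 + 0.22931j
  term(m=+0) = -0.05420 + 0.00000j   from Y*(Ω₁)=-0.10864 + 0.00000j, Y(Ω₂)=0.49891 + 0.00000j
  term(m=+1) = -0.00610 - 0.08520j   from Y*(Ω₁)=-0.26115 + 0.18362j, Y(Ω₂)=-0.13786 + 0.22931j
  term(m=+2) = -0.01609 + 0.00232j   from Y*(Ω₁)=0.10214 - 0.28406j, Y(Ω₂)=-0.02525 - 0.04755j
Accumulated sum -0.09858 - 0.00000j; after 4π/(2l+1) scaling, -0.24776 - 0.00000j ⇒ P_2 = -0.247758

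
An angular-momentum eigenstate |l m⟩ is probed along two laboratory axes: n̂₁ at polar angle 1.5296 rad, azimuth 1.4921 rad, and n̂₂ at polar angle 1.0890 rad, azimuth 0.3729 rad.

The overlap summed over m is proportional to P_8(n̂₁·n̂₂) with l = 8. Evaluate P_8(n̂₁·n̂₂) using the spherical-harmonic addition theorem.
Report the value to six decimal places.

-0.261832

Term-by-term m-sum for l=8 (normalisation 4π/17 = 0.739198):
  [-8]  conj(Y_{8,-8})(Ω₁) = 0.41379 - 0.30143j ; Y_{8,-8}(Ω₂) = -0.19356 - 0.03092j ; Δ = -0.08941 + 0.04555j
  [-7]  conj(Y_{8,-7})(Ω₁) = -0.04418 - 0.07192j ; Y_{8,-7}(Ω₂) = -0.35346 - 0.20771j ; Δ = 0.00068 + 0.03460j
  [-6]  conj(Y_{8,-6})(Ω₁) = 0.32504 - 0.16600j ; Y_{8,-6}(Ω₂) = -0.25030 - 0.31814j ; Δ = -0.13417 - 0.06186j
  [-5]  conj(Y_{8,-5})(Ω₁) = -0.03803 - 0.09161j ; Y_{8,-5}(Ω₂) = -0.01316 - 0.04350j ; Δ = -0.00348 + 0.00286j
  [-4]  conj(Y_{8,-4})(Ω₁) = 0.30650 - 0.09980j ; Y_{8,-4}(Ω₂) = -0.02617 + 0.32981j ; Δ = 0.02489 + 0.10370j
  [-3]  conj(Y_{8,-3})(Ω₁) = -0.02481 - 0.10312j ; Y_{8,-3}(Ω₂) = -0.09654 + 0.19878j ; Δ = 0.02289 + 0.00502j
  [-2]  conj(Y_{8,-2})(Ω₁) = 0.30035 - 0.04767j ; Y_{8,-2}(Ω₂) = 0.16903 - 0.15615j ; Δ = 0.04333 - 0.05496j
  [-1]  conj(Y_{8,-1})(Ω₁) = -0.00857 - 0.10865j ; Y_{8,-1}(Ω₂) = 0.25340 - 0.09913j ; Δ = -0.01294 - 0.02668j
  [+0]  conj(Y_{8,0})(Ω₁) = 0.29880 + 0.00000j ; Y_{8,0}(Ω₂) = -0.19336 + 0.00000j ; Δ = -0.05778 + 0.00000j
  [+1]  conj(Y_{8,1})(Ω₁) = 0.00857 - 0.10865j ; Y_{8,1}(Ω₂) = -0.25340 - 0.09913j ; Δ = -0.01294 + 0.02668j
  [+2]  conj(Y_{8,2})(Ω₁) = 0.30035 + 0.04767j ; Y_{8,2}(Ω₂) = 0.16903 + 0.15615j ; Δ = 0.04333 + 0.05496j
  [+3]  conj(Y_{8,3})(Ω₁) = 0.02481 - 0.10312j ; Y_{8,3}(Ω₂) = 0.09654 + 0.19878j ; Δ = 0.02289 - 0.00502j
  [+4]  conj(Y_{8,4})(Ω₁) = 0.30650 + 0.09980j ; Y_{8,4}(Ω₂) = -0.02617 - 0.32981j ; Δ = 0.02489 - 0.10370j
  [+5]  conj(Y_{8,5})(Ω₁) = 0.03803 - 0.09161j ; Y_{8,5}(Ω₂) = 0.01316 - 0.04350j ; Δ = -0.00348 - 0.00286j
  [+6]  conj(Y_{8,6})(Ω₁) = 0.32504 + 0.16600j ; Y_{8,6}(Ω₂) = -0.25030 + 0.31814j ; Δ = -0.13417 + 0.06186j
  [+7]  conj(Y_{8,7})(Ω₁) = 0.04418 - 0.07192j ; Y_{8,7}(Ω₂) = 0.35346 - 0.20771j ; Δ = 0.00068 - 0.03460j
  [+8]  conj(Y_{8,8})(Ω₁) = 0.41379 + 0.30143j ; Y_{8,8}(Ω₂) = -0.19356 + 0.03092j ; Δ = -0.08941 - 0.04555j
Total Σ_m = -0.35421 + 0.00000j. Multiply by 0.739198: -0.26183 + 0.00000j. P_8(cos γ) = -0.261832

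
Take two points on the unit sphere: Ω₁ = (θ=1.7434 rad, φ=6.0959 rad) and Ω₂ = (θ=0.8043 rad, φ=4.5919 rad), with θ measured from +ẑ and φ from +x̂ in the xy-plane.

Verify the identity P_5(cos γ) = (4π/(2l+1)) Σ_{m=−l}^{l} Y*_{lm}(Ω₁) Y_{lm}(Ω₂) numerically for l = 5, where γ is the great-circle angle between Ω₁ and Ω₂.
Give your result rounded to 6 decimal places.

Addition theorem: P_5(cos γ) = (4π/11) Σ_m Y*_{lm}(Ω₁) Y_{lm}(Ω₂), m = −5…5:
  term(m=-5) = (0.012709, 0.036626)   from Y*(Ω₁)=(0.255239, -0.346872), Y(Ω₂)=(-0.051011, 0.074173)
  term(m=-4) = (-0.062771, 0.017182)   from Y*(Ω₁)=(-0.173860, 0.161689), Y(Ω₂)=(0.242885, 0.127053)
  term(m=-3) = (0.020822, 0.102516)   from Y*(Ω₁)=(-0.205596, 0.129430), Y(Ω₂)=(0.152276, -0.402763)
  term(m=-2) = (-0.069006, 0.009274)   from Y*(Ω₁)=(0.239637, -0.094208), Y(Ω₂)=(-0.262593, -0.064533)
  term(m=-1) = (-0.002573, -0.038460)   from Y*(Ω₁)=(0.187649, -0.035561), Y(Ω₂)=(0.024259, -0.200361)
  term(m=+0) = (0.086676, 0.000000)   from Y*(Ω₁)=(-0.260917, -0.000000), Y(Ω₂)=(-0.332198, 0.000000)
  term(m=+1) = (-0.002573, 0.038460)   from Y*(Ω₁)=(-0.187649, -0.035561), Y(Ω₂)=(-0.024259, -0.200361)
  term(m=+2) = (-0.069006, -0.009274)   from Y*(Ω₁)=(0.239637, 0.094208), Y(Ω₂)=(-0.262593, 0.064533)
  term(m=+3) = (0.020822, -0.102516)   from Y*(Ω₁)=(0.205596, 0.129430), Y(Ω₂)=(-0.152276, -0.402763)
  term(m=+4) = (-0.062771, -0.017182)   from Y*(Ω₁)=(-0.173860, -0.161689), Y(Ω₂)=(0.242885, -0.127053)
  term(m=+5) = (0.012709, -0.036626)   from Y*(Ω₁)=(-0.255239, -0.346872), Y(Ω₂)=(0.051011, 0.074173)
Total Σ_m = (-0.114963, -0.000000). Multiply by 1.142397: (-0.131333, -0.000000). P_5(cos γ) = -0.131333

-0.131333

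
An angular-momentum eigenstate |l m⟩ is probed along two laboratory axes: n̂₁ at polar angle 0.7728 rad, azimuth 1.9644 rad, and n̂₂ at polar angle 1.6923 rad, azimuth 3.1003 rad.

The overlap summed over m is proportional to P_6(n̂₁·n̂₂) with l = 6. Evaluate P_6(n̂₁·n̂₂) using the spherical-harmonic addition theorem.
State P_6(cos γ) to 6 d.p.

-0.070016

Term-by-term m-sum for l=6 (normalisation 4π/13 = 0.966644):
  [-6]  conj(Y_{6,-6})(Ω₁) = 0.03977 - 0.03934j ; Y_{6,-6}(Ω₂) = 0.44799 + 0.11332j ; Δ = 0.02227 - 0.01312j
  [-5]  conj(Y_{6,-5})(Ω₁) = -0.18324 - 0.07687j ; Y_{6,-5}(Ω₂) = 0.19131 + 0.04007j ; Δ = -0.03198 - 0.02205j
  [-4]  conj(Y_{6,-4})(Ω₁) = -0.00142 + 0.39315j ; Y_{6,-4}(Ω₂) = -0.28645 - 0.04775j ; Δ = 0.01918 - 0.11255j
  [-3]  conj(Y_{6,-3})(Ω₁) = 0.38729 - 0.15919j ; Y_{6,-3}(Ω₂) = -0.21750 - 0.02708j ; Δ = -0.08854 + 0.02413j
  [-2]  conj(Y_{6,-2})(Ω₁) = -0.04977 - 0.04995j ; Y_{6,-2}(Ω₂) = 0.23752 + 0.01966j ; Δ = -0.01084 - 0.01284j
  [-1]  conj(Y_{6,-1})(Ω₁) = 0.13481 - 0.32463j ; Y_{6,-1}(Ω₂) = 0.22614 + 0.00934j ; Δ = 0.03352 - 0.07215j
  [+0]  conj(Y_{6,0})(Ω₁) = -0.18006 + 0.00000j ; Y_{6,0}(Ω₂) = -0.22406 + 0.00000j ; Δ = 0.04034 + 0.00000j
  [+1]  conj(Y_{6,1})(Ω₁) = -0.13481 - 0.32463j ; Y_{6,1}(Ω₂) = -0.22614 + 0.00934j ; Δ = 0.03352 + 0.07215j
  [+2]  conj(Y_{6,2})(Ω₁) = -0.04977 + 0.04995j ; Y_{6,2}(Ω₂) = 0.23752 - 0.01966j ; Δ = -0.01084 + 0.01284j
  [+3]  conj(Y_{6,3})(Ω₁) = -0.38729 - 0.15919j ; Y_{6,3}(Ω₂) = 0.21750 - 0.02708j ; Δ = -0.08854 - 0.02413j
  [+4]  conj(Y_{6,4})(Ω₁) = -0.00142 - 0.39315j ; Y_{6,4}(Ω₂) = -0.28645 + 0.04775j ; Δ = 0.01918 + 0.11255j
  [+5]  conj(Y_{6,5})(Ω₁) = 0.18324 - 0.07687j ; Y_{6,5}(Ω₂) = -0.19131 + 0.04007j ; Δ = -0.03198 + 0.02205j
  [+6]  conj(Y_{6,6})(Ω₁) = 0.03977 + 0.03934j ; Y_{6,6}(Ω₂) = 0.44799 - 0.11332j ; Δ = 0.02227 + 0.01312j
Σ over m = -0.07243 + 0.00000j; ×(4π/13) → -0.07002 + 0.00000j. Real part: -0.070016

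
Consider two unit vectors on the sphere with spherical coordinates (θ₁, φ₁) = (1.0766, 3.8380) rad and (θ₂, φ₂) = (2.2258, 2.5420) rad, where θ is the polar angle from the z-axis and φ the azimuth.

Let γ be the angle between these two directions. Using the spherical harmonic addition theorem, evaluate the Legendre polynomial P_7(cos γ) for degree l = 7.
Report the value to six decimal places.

0.198674

Summing Y*_{l m}(θ₁,φ₁)·Y_{l m}(θ₂,φ₂) over m ∈ [−7, 7]; prefactor 4π/(2·7+1) = 0.837758:
  term(m=-7) = -0.01897 + 0.00698j   from Y*(Ω₁)=-0.03315 + 0.20223j, Y(Ω₂)=0.04861 + 0.08584j
  term(m=-6) = -0.00912 - 0.11677j   from Y*(Ω₁)=-0.21025 - 0.35562j, Y(Ω₂)=0.25456 + 0.12484j
  term(m=-5) = 0.16120 + 0.03214j   from Y*(Ω₁)=0.35202 + 0.12470j, Y(Ω₂)=0.43561 - 0.06300j
  term(m=-4) = 0.00230 - 0.00452j   from Y*(Ω₁)=0.01474 - 0.00548j, Y(Ω₂)=0.23747 - 0.21824j
  term(m=-3) = -0.02538 - 0.02347j   from Y*(Ω₁)=-0.17245 + 0.30229j, Y(Ω₂)=-0.02245 + 0.09676j
  term(m=-2) = 0.04521 - 0.02770j   from Y*(Ω₁)=-0.02556 - 0.14208j, Y(Ω₂)=0.13337 + 0.34223j
  term(m=-1) = -0.00460 - 0.01633j   from Y*(Ω₁)=-0.22443 - 0.18766j, Y(Ω₂)=0.04788 + 0.03272j
  term(m=+0) = -0.06413 + 0.00000j   from Y*(Ω₁)=0.18388 + 0.00000j, Y(Ω₂)=-0.34878 + 0.00000j
  term(m=+1) = -0.00460 + 0.01633j   from Y*(Ω₁)=0.22443 - 0.18766j, Y(Ω₂)=-0.04788 + 0.03272j
  term(m=+2) = 0.04521 + 0.02770j   from Y*(Ω₁)=-0.02556 + 0.14208j, Y(Ω₂)=0.13337 - 0.34223j
  term(m=+3) = -0.02538 + 0.02347j   from Y*(Ω₁)=0.17245 + 0.30229j, Y(Ω₂)=0.02245 + 0.09676j
  term(m=+4) = 0.00230 + 0.00452j   from Y*(Ω₁)=0.01474 + 0.00548j, Y(Ω₂)=0.23747 + 0.21824j
  term(m=+5) = 0.16120 - 0.03214j   from Y*(Ω₁)=-0.35202 + 0.12470j, Y(Ω₂)=-0.43561 - 0.06300j
  term(m=+6) = -0.00912 + 0.11677j   from Y*(Ω₁)=-0.21025 + 0.35562j, Y(Ω₂)=0.25456 - 0.12484j
  term(m=+7) = -0.01897 - 0.00698j   from Y*(Ω₁)=0.03315 + 0.20223j, Y(Ω₂)=-0.04861 + 0.08584j
Σ over m = 0.23715 + 0.00000j; ×(4π/15) → 0.19867 + 0.00000j. Real part: 0.198674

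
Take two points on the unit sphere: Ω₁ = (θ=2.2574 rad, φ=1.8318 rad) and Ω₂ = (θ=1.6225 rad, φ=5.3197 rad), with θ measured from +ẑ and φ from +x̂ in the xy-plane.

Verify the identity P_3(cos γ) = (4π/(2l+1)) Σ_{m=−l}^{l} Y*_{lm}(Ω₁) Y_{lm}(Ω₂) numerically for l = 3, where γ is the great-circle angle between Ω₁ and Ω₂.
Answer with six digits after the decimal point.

0.205878

Addition theorem: P_3(cos γ) = (4π/7) Σ_m Y*_{lm}(Ω₁) Y_{lm}(Ω₂), m = −3…3:
  m=-3: Y*=0.13615 - 0.13681j  Y=-0.40252 + 0.10327j  product -0.04068 + 0.06913j
  m=-2: Y*=0.33590 + 0.19322j  Y=0.01837 - 0.04937j  product 0.01571 - 0.01303j
  m=-1: Y*=-0.06510 + 0.24371j  Y=-0.18172 - 0.26150j  product 0.07556 - 0.02727j
  m=+0: Y*=0.23438 + 0.00000j  Y=0.05760 + 0.00000j  product 0.01350 + 0.00000j
  m=+1: Y*=0.06510 + 0.24371j  Y=0.18172 - 0.26150j  product 0.07556 + 0.02727j
  m=+2: Y*=0.33590 - 0.19322j  Y=0.01837 + 0.04937j  product 0.01571 + 0.01303j
  m=+3: Y*=-0.13615 - 0.13681j  Y=0.40252 + 0.10327j  product -0.04068 - 0.06913j
Total Σ_m = 0.11468 + 0.00000j. Multiply by 1.795196: 0.20588 + 0.00000j. P_3(cos γ) = 0.205878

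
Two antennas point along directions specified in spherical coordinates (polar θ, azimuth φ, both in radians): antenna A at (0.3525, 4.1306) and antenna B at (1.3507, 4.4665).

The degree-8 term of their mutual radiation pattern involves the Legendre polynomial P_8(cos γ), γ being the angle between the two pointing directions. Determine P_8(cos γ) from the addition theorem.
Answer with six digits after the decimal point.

Addition theorem: P_8(cos γ) = (4π/17) Σ_m Y*_{lm}(Ω₁) Y_{lm}(Ω₂), m = −8…8:
  m=-8: Y*=(-0.000006, 0.000104)  Y=(-0.163659, 0.391101)  product (-0.000040, -0.000019)
  m=-7: Y*=(-0.000907, -0.000675)  Y=(0.375112, 0.056856)  product (-0.000302, -0.000305)
  m=-6: Y*=(0.007315, -0.002663)  Y=(0.008833, 0.092243)  product (0.000310, 0.000651)
  m=-5: Y*=(-0.008813, 0.037197)  Y=(0.338320, -0.120191)  product (0.001489, 0.013644)
  m=-4: Y*=(-0.094094, -0.099724)  Y=(-0.015574, -0.023400)  product (-0.000868, 0.003755)
  m=-3: Y*=(0.344040, -0.060677)  Y=(0.220432, -0.242547)  product (0.061120, -0.096821)
  m=-2: Y*=(-0.226010, 0.523986)  Y=(-0.071361, -0.038226)  product (0.036158, -0.028753)
  m=-1: Y*=(-0.221137, -0.336214)  Y=(0.075359, -0.300276)  product (-0.117622, 0.041065)
  m=+0: Y*=(-0.304826, -0.000000)  Y=(-0.096147, 0.000000)  product (0.029308, 0.000000)
  m=+1: Y*=(0.221137, -0.336214)  Y=(-0.075359, -0.300276)  product (-0.117622, -0.041065)
  m=+2: Y*=(-0.226010, -0.523986)  Y=(-0.071361, 0.038226)  product (0.036158, 0.028753)
  m=+3: Y*=(-0.344040, -0.060677)  Y=(-0.220432, -0.242547)  product (0.061120, 0.096821)
  m=+4: Y*=(-0.094094, 0.099724)  Y=(-0.015574, 0.023400)  product (-0.000868, -0.003755)
  m=+5: Y*=(0.008813, 0.037197)  Y=(-0.338320, -0.120191)  product (0.001489, -0.013644)
  m=+6: Y*=(0.007315, 0.002663)  Y=(0.008833, -0.092243)  product (0.000310, -0.000651)
  m=+7: Y*=(0.000907, -0.000675)  Y=(-0.375112, 0.056856)  product (-0.000302, 0.000305)
  m=+8: Y*=(-0.000006, -0.000104)  Y=(-0.163659, -0.391101)  product (-0.000040, 0.000019)
Accumulated sum (-0.010199, -0.000000); after 4π/(2l+1) scaling, (-0.007539, -0.000000) ⇒ P_8 = -0.007539

-0.007539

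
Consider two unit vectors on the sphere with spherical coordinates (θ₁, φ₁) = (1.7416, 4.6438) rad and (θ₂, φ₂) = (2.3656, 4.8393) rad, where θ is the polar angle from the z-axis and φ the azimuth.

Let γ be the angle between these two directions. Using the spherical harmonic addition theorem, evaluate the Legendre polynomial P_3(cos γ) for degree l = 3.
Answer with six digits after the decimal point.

0.074733

Term-by-term m-sum for l=3 (normalisation 4π/7 = 1.795196):
  term(m=-3) = 0.04768 - 0.03168j   from Y*(Ω₁)=0.08158 + 0.39085j, Y(Ω₂)=-0.05328 - 0.13310j
  term(m=-2) = 0.05581 - 0.02301j   from Y*(Ω₁)=0.16711 - 0.02307j, Y(Ω₂)=0.34638 - 0.08986j
  term(m=-1) = -0.09360 + 0.01854j   from Y*(Ω₁)=0.01867 + 0.27183j, Y(Ω₂)=0.04432 + 0.34737j
  term(m=+0) = 0.02185 + 0.00000j   from Y*(Ω₁)=0.18113 + 0.00000j, Y(Ω₂)=0.12065 + 0.00000j
  term(m=+1) = -0.09360 - 0.01854j   from Y*(Ω₁)=-0.01867 + 0.27183j, Y(Ω₂)=-0.04432 + 0.34737j
  term(m=+2) = 0.05581 + 0.02301j   from Y*(Ω₁)=0.16711 + 0.02307j, Y(Ω₂)=0.34638 + 0.08986j
  term(m=+3) = 0.04768 + 0.03168j   from Y*(Ω₁)=-0.08158 + 0.39085j, Y(Ω₂)=0.05328 - 0.13310j
Accumulated sum 0.04163 + 0.00000j; after 4π/(2l+1) scaling, 0.07473 + 0.00000j ⇒ P_3 = 0.074733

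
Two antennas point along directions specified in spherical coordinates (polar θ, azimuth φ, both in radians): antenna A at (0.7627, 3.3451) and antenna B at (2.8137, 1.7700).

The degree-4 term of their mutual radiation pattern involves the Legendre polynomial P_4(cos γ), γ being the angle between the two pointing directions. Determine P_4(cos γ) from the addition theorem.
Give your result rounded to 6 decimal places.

Summing Y*_{l m}(θ₁,φ₁)·Y_{l m}(θ₂,φ₂) over m ∈ [−4, 4]; prefactor 4π/(2·4+1) = 1.396263:
  term(m=-4) = +0.000480+0.000008i   from Y*(Ω₁)=+0.069220+0.073302i, Y(Ω₂)=+0.003327-0.003404i
  term(m=-3) = -0.000152+0.011810i   from Y*(Ω₁)=-0.244502-0.171077i, Y(Ω₂)=-0.022271-0.032720i
  term(m=-2) = -0.077680-0.000669i   from Y*(Ω₁)=+0.389857+0.168062i, Y(Ω₂)=-0.168651+0.070988i
  term(m=-1) = +0.000316-0.073519i   from Y*(Ω₁)=-0.152469-0.031464i, Y(Ω₂)=+0.093451+0.462902i
  term(m=+0) = -0.147545-0.000000i   from Y*(Ω₁)=-0.329895-0.000000i, Y(Ω₂)=+0.447248+0.000000i
  term(m=+1) = +0.000316+0.073519i   from Y*(Ω₁)=+0.152469-0.031464i, Y(Ω₂)=-0.093451+0.462902i
  term(m=+2) = -0.077680+0.000669i   from Y*(Ω₁)=+0.389857-0.168062i, Y(Ω₂)=-0.168651-0.070988i
  term(m=+3) = -0.000152-0.011810i   from Y*(Ω₁)=+0.244502-0.171077i, Y(Ω₂)=+0.022271-0.032720i
  term(m=+4) = +0.000480-0.000008i   from Y*(Ω₁)=+0.069220-0.073302i, Y(Ω₂)=+0.003327+0.003404i
Accumulated sum -0.301618-0.000000i; after 4π/(2l+1) scaling, -0.421138-0.000000i ⇒ P_4 = -0.421138

-0.421138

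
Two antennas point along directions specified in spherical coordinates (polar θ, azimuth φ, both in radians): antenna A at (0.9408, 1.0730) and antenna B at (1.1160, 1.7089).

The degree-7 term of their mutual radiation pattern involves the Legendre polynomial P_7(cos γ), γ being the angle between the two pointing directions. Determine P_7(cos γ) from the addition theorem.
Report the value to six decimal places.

-0.376841

Expand P_7 via completeness: Σ_{m} conj(Y_{7,m}) at Ω₁ times Y_{7,m} at Ω₂ —
  term(m=-7) = -0.00685 + 0.02565j   from Y*(Ω₁)=0.03782 + 0.10591j, Y(Ω₂)=0.19433 + 0.13411j
  term(m=-6) = -0.10357 + 0.08270j   from Y*(Ω₁)=0.30313 + 0.04731j, Y(Ω₂)=-0.29199 + 0.31838j
  term(m=-5) = -0.14367 + 0.00545j   from Y*(Ω₁)=0.26957 - 0.35268j, Y(Ω₂)=-0.20629 - 0.24968j
  term(m=-4) = 0.02377 + 0.01619j   from Y*(Ω₁)=-0.11374 - 0.25443j, Y(Ω₂)=-0.08783 + 0.05414j
  term(m=-3) = -0.01830 - 0.05224j   from Y*(Ω₁)=0.15599 + 0.01210j, Y(Ω₂)=-0.14243 - 0.32387j
  term(m=-2) = 0.00528 - 0.01712j   from Y*(Ω₁)=0.19488 - 0.30059j, Y(Ω₂)=0.04811 - 0.01364j
  term(m=-1) = 0.00220 - 0.00163j   from Y*(Ω₁)=0.00400 + 0.00736j, Y(Ω₂)=-0.04504 - 0.32402j
  term(m=+0) = 0.03246 + 0.00000j   from Y*(Ω₁)=0.35341 + 0.00000j, Y(Ω₂)=0.09186 + 0.00000j
  term(m=+1) = 0.00220 + 0.00163j   from Y*(Ω₁)=-0.00400 + 0.00736j, Y(Ω₂)=0.04504 - 0.32402j
  term(m=+2) = 0.00528 + 0.01712j   from Y*(Ω₁)=0.19488 + 0.30059j, Y(Ω₂)=0.04811 + 0.01364j
  term(m=+3) = -0.01830 + 0.05224j   from Y*(Ω₁)=-0.15599 + 0.01210j, Y(Ω₂)=0.14243 - 0.32387j
  term(m=+4) = 0.02377 - 0.01619j   from Y*(Ω₁)=-0.11374 + 0.25443j, Y(Ω₂)=-0.08783 - 0.05414j
  term(m=+5) = -0.14367 - 0.00545j   from Y*(Ω₁)=-0.26957 - 0.35268j, Y(Ω₂)=0.20629 - 0.24968j
  term(m=+6) = -0.10357 - 0.08270j   from Y*(Ω₁)=0.30313 - 0.04731j, Y(Ω₂)=-0.29199 - 0.31838j
  term(m=+7) = -0.00685 - 0.02565j   from Y*(Ω₁)=-0.03782 + 0.10591j, Y(Ω₂)=-0.19433 + 0.13411j
Accumulated sum -0.44982 + 0.00000j; after 4π/(2l+1) scaling, -0.37684 + 0.00000j ⇒ P_7 = -0.376841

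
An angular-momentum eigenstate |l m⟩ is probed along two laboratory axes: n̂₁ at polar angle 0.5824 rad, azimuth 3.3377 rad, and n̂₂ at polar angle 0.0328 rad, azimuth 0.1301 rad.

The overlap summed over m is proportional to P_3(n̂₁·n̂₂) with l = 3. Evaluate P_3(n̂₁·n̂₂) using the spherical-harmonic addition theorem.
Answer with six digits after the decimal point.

0.136786

Addition theorem: P_3(cos γ) = (4π/7) Σ_m Y*_{lm}(Ω₁) Y_{lm}(Ω₂), m = −3…3:
  term(m=-3) = -0.00000 - 0.00000j   from Y*(Ω₁)=-0.05775 - 0.03853j, Y(Ω₂)=0.00001 - 0.00001j
  term(m=-2) = 0.00028 + 0.00004j   from Y*(Ω₁)=0.23861 + 0.09870j, Y(Ω₂)=0.00106 - 0.00028j
  term(m=-1) = -0.01868 - 0.00123j   from Y*(Ω₁)=-0.43367 - 0.08615j, Y(Ω₂)=0.04198 - 0.00549j
  term(m=+0) = 0.11299 + 0.00000j   from Y*(Ω₁)=0.15188 + 0.00000j, Y(Ω₂)=0.74395 + 0.00000j
  term(m=+1) = -0.01868 + 0.00123j   from Y*(Ω₁)=0.43367 - 0.08615j, Y(Ω₂)=-0.04198 - 0.00549j
  term(m=+2) = 0.00028 - 0.00004j   from Y*(Ω₁)=0.23861 - 0.09870j, Y(Ω₂)=0.00106 + 0.00028j
  term(m=+3) = -0.00000 + 0.00000j   from Y*(Ω₁)=0.05775 - 0.03853j, Y(Ω₂)=-0.00001 - 0.00001j
Accumulated sum 0.07620 - 0.00000j; after 4π/(2l+1) scaling, 0.13679 - 0.00000j ⇒ P_3 = 0.136786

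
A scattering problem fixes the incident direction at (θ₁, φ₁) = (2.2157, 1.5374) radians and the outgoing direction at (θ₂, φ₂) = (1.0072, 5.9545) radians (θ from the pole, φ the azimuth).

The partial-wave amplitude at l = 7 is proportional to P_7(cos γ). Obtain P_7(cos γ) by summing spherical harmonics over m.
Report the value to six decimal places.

Summing Y*_{l m}(θ₁,φ₁)·Y_{l m}(θ₂,φ₂) over m ∈ [−7, 7]; prefactor 4π/(2·7+1) = 0.837758:
  [-7]  conj(Y_{7,-7})(Ω₁) = (-0.024114, -0.101264) ; Y_{7,-7}(Ω₂) = (-0.102864, 0.114942) ; Δ = (0.014120, 0.007645)
  [-6]  conj(Y_{7,-6})(Ω₁) = (0.287110, -0.058313) ; Y_{7,-6}(Ω₂) = (-0.142478, 0.335760) ; Δ = (-0.021328, 0.104708)
  [-5]  conj(Y_{7,-5})(Ω₁) = (0.073503, 0.436084) ; Y_{7,-5}(Ω₂) = (-0.031151, 0.428149) ; Δ = (-0.188999, 0.017885)
  [-4]  conj(Y_{7,-4})(Ω₁) = (-0.302712, 0.040680) ; Y_{7,-4}(Ω₂) = (0.036011, 0.137550) ; Δ = (-0.016496, -0.040173)
  [-3]  conj(Y_{7,-3})(Ω₁) = (0.012296, 0.122318) ; Y_{7,-3}(Ω₂) = (-0.154515, -0.233419) ; Δ = (0.026651, -0.021770)
  [-2]  conj(Y_{7,-2})(Ω₁) = (-0.364172, 0.024360) ; Y_{7,-2}(Ω₂) = (-0.224412, -0.173224) ; Δ = (0.085944, 0.057617)
  [-1]  conj(Y_{7,-1})(Ω₁) = (-0.001040, -0.031130) ; Y_{7,-1}(Ω₂) = (0.162640, 0.055469) ; Δ = (0.001558, -0.005121)
  [+0]  conj(Y_{7,0})(Ω₁) = (-0.352147, -0.000000) ; Y_{7,0}(Ω₂) = (0.307407, 0.000000) ; Δ = (-0.108252, -0.000000)
  [+1]  conj(Y_{7,1})(Ω₁) = (0.001040, -0.031130) ; Y_{7,1}(Ω₂) = (-0.162640, 0.055469) ; Δ = (0.001558, 0.005121)
  [+2]  conj(Y_{7,2})(Ω₁) = (-0.364172, -0.024360) ; Y_{7,2}(Ω₂) = (-0.224412, 0.173224) ; Δ = (0.085944, -0.057617)
  [+3]  conj(Y_{7,3})(Ω₁) = (-0.012296, 0.122318) ; Y_{7,3}(Ω₂) = (0.154515, -0.233419) ; Δ = (0.026651, 0.021770)
  [+4]  conj(Y_{7,4})(Ω₁) = (-0.302712, -0.040680) ; Y_{7,4}(Ω₂) = (0.036011, -0.137550) ; Δ = (-0.016496, 0.040173)
  [+5]  conj(Y_{7,5})(Ω₁) = (-0.073503, 0.436084) ; Y_{7,5}(Ω₂) = (0.031151, 0.428149) ; Δ = (-0.188999, -0.017885)
  [+6]  conj(Y_{7,6})(Ω₁) = (0.287110, 0.058313) ; Y_{7,6}(Ω₂) = (-0.142478, -0.335760) ; Δ = (-0.021328, -0.104708)
  [+7]  conj(Y_{7,7})(Ω₁) = (0.024114, -0.101264) ; Y_{7,7}(Ω₂) = (0.102864, 0.114942) ; Δ = (0.014120, -0.007645)
Total Σ_m = (-0.305352, -0.000000). Multiply by 0.837758: (-0.255811, -0.000000). P_7(cos γ) = -0.255811

-0.255811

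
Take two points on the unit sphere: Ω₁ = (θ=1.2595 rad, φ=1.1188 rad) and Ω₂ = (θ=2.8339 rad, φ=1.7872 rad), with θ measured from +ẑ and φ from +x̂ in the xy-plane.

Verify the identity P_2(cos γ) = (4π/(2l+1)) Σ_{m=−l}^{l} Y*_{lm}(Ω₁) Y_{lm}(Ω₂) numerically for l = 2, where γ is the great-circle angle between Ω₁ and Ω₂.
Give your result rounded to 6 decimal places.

-0.493537

Expand P_2 via completeness: Σ_{m} conj(Y_{2,m}) at Ω₁ times Y_{2,m} at Ω₂ —
  [-2]  conj(Y_{2,-2})(Ω₁) = -0.21649 + 0.27506j ; Y_{2,-2}(Ω₂) = -0.03216 + 0.01486j ; Δ = 0.00288 - 0.01206j
  [-1]  conj(Y_{2,-1})(Ω₁) = 0.09838 + 0.20263j ; Y_{2,-1}(Ω₂) = 0.04788 + 0.21778j ; Δ = -0.03942 + 0.03113j
  [+0]  conj(Y_{2,0})(Ω₁) = -0.22663 + 0.00000j ; Y_{2,0}(Ω₂) = 0.54400 + 0.00000j ; Δ = -0.12328 + 0.00000j
  [+1]  conj(Y_{2,1})(Ω₁) = -0.09838 + 0.20263j ; Y_{2,1}(Ω₂) = -0.04788 + 0.21778j ; Δ = -0.03942 - 0.03113j
  [+2]  conj(Y_{2,2})(Ω₁) = -0.21649 - 0.27506j ; Y_{2,2}(Ω₂) = -0.03216 - 0.01486j ; Δ = 0.00288 + 0.01206j
Accumulated sum -0.19637 + 0.00000j; after 4π/(2l+1) scaling, -0.49354 + 0.00000j ⇒ P_2 = -0.493537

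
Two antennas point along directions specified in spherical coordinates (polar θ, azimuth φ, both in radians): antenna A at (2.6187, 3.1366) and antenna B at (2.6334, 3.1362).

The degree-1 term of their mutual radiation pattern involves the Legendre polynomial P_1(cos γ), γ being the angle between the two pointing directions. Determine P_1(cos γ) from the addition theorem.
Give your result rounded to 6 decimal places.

Expand P_1 via completeness: Σ_{m} conj(Y_{1,m}) at Ω₁ times Y_{1,m} at Ω₂ —
  [-1]  conj(Y_{1,-1})(Ω₁) = (-0.172534, 0.000861) ; Y_{1,-1}(Ω₂) = (-0.168115, -0.000907) ; Δ = (0.029006, 0.000012)
  [+0]  conj(Y_{1,0})(Ω₁) = (-0.423315, -0.000000) ; Y_{1,0}(Ω₂) = (-0.426856, 0.000000) ; Δ = (0.180694, 0.000000)
  [+1]  conj(Y_{1,1})(Ω₁) = (0.172534, 0.000861) ; Y_{1,1}(Ω₂) = (0.168115, -0.000907) ; Δ = (0.029006, -0.000012)
Σ over m = (0.238707, 0.000000); ×(4π/3) → (0.999892, 0.000000). Real part: 0.999892

0.999892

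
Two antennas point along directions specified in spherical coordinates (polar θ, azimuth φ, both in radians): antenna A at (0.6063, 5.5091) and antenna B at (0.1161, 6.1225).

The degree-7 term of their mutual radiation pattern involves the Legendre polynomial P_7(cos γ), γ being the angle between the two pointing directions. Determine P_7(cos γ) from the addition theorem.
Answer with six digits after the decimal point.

-0.411591

Summing Y*_{l m}(θ₁,φ₁)·Y_{l m}(θ₂,φ₂) over m ∈ [−7, 7]; prefactor 4π/(2·7+1) = 0.837758:
  m=-7: +0.006331+0.007422i × +0.000000+0.000000i = -0.000000+0.000000i  (running Σ = -0.000000+0.000000i)
  m=-6: -0.003570+0.052516i × +0.000003+0.000004i = -0.000000+0.000000i  (running Σ = -0.000000+0.000000i)
  m=-5: -0.127919+0.114209i × +0.000063+0.000065i = -0.000015-0.000001i  (running Σ = -0.000016-0.000001i)
  m=-4: -0.367058-0.016621i × +0.001032+0.000773i = -0.000366-0.000301i  (running Σ = -0.000382-0.000302i)
  m=-3: -0.330395-0.353618i × +0.011744+0.006145i = -0.001707-0.006183i  (running Σ = -0.002089-0.006485i)
  m=-2: +0.005600-0.247450i × +0.090350+0.030079i = +0.007949-0.022189i  (running Σ = +0.005860-0.028674i)
  m=-1: -0.194057+0.189715i × +0.426139+0.069070i = -0.095799+0.067442i  (running Σ = -0.089939+0.038768i)
  m=0: -0.347651-0.000000i × +0.895791+0.000000i = -0.311423-0.000000i  (running Σ = -0.401362+0.038768i)
  m=1: +0.194057+0.189715i × -0.426139+0.069070i = -0.095799-0.067442i  (running Σ = -0.497160-0.028674i)
  m=2: +0.005600+0.247450i × +0.090350-0.030079i = +0.007949+0.022189i  (running Σ = -0.489212-0.006485i)
  m=3: +0.330395-0.353618i × -0.011744+0.006145i = -0.001707+0.006183i  (running Σ = -0.490919-0.000302i)
  m=4: -0.367058+0.016621i × +0.001032-0.000773i = -0.000366+0.000301i  (running Σ = -0.491285-0.000001i)
  m=5: +0.127919+0.114209i × -0.000063+0.000065i = -0.000015+0.000001i  (running Σ = -0.491300+0.000000i)
  m=6: -0.003570-0.052516i × +0.000003-0.000004i = -0.000000-0.000000i  (running Σ = -0.491301+0.000000i)
  m=7: -0.006331+0.007422i × -0.000000+0.000000i = -0.000000-0.000000i  (running Σ = -0.491301+0.000000i)
Accumulated sum -0.491301+0.000000i; after 4π/(2l+1) scaling, -0.411591+0.000000i ⇒ P_7 = -0.411591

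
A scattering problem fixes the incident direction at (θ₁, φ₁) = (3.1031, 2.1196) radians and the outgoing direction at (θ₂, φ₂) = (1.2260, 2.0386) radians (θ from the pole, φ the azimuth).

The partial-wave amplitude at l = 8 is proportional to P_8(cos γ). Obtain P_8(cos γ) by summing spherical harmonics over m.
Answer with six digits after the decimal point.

-0.241267

Term-by-term m-sum for l=8 (normalisation 4π/17 = 0.739198):
  m=-8: Y*=-0.00000 - 0.00000j  Y=-0.26170 + 0.17936j  product 0.00000 + 0.00000j
  m=-7: Y*=0.00000 - 0.00000j  Y=-0.06045 - 0.45174j  product -0.00000 - 0.00000j
  m=-6: Y*=0.00000 + 0.00000j  Y=0.17633 + 0.06134j  product 0.00000 + 0.00000j
  m=-5: Y*=0.00000 + 0.00000j  Y=0.18773 - 0.18139j  product 0.00000 + 0.00000j
  m=-4: Y*=-0.00002 + 0.00002j  Y=0.08812 + 0.28446j  product -0.00001 - 0.00000j
  m=-3: Y*=-0.00079 - 0.00006j  Y=0.13071 + 0.02209j  product -0.00010 - 0.00003j
  m=-2: Y*=-0.00691 - 0.01350j  Y=-0.18933 + 0.25686j  product 0.00477 + 0.00078j
  m=-1: Y*=0.09779 - 0.15992j  Y=0.03334 + 0.06598j  product 0.01381 + 0.00112j
  m=+0: Y*=1.13229 + 0.00000j  Y=-0.32089 + 0.00000j  product -0.36334 + 0.00000j
  m=+1: Y*=-0.09779 - 0.15992j  Y=-0.03334 + 0.06598j  product 0.01381 - 0.00112j
  m=+2: Y*=-0.00691 + 0.01350j  Y=-0.18933 - 0.25686j  product 0.00477 - 0.00078j
  m=+3: Y*=0.00079 - 0.00006j  Y=-0.13071 + 0.02209j  product -0.00010 + 0.00003j
  m=+4: Y*=-0.00002 - 0.00002j  Y=0.08812 - 0.28446j  product -0.00001 + 0.00000j
  m=+5: Y*=-0.00000 + 0.00000j  Y=-0.18773 - 0.18139j  product 0.00000 - 0.00000j
  m=+6: Y*=0.00000 - 0.00000j  Y=0.17633 - 0.06134j  product 0.00000 - 0.00000j
  m=+7: Y*=-0.00000 - 0.00000j  Y=0.06045 - 0.45174j  product -0.00000 + 0.00000j
  m=+8: Y*=-0.00000 + 0.00000j  Y=-0.26170 - 0.17936j  product 0.00000 - 0.00000j
Accumulated sum -0.32639 + 0.00000j; after 4π/(2l+1) scaling, -0.24127 + 0.00000j ⇒ P_8 = -0.241267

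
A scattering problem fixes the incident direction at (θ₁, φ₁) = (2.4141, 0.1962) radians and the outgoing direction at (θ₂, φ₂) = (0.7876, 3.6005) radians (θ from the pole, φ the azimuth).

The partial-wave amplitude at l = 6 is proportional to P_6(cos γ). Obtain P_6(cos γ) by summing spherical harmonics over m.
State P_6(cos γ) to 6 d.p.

0.655258

Term-by-term m-sum for l=6 (normalisation 4π/13 = 0.966644):
  m=-6: Y*=0.01602 + 0.03858j  Y=-0.05664 - 0.02316j  product -0.00001 - 0.00256j
  m=-5: Y*=-0.09040 - 0.13508j  Y=0.13974 + 0.15813j  product 0.00873 - 0.03317j
  m=-4: Y*=0.25352 + 0.25322j  Y=-0.10542 - 0.38870j  product 0.07170 - 0.12524j
  m=-3: Y*=-0.37310 - 0.24905j  Y=-0.07810 + 0.39734j  product 0.12810 - 0.12880j
  m=-2: Y*=0.16327 + 0.06757j  Y=0.02158 - 0.02821j  product 0.00543 - 0.00315j
  m=-1: Y*=0.29430 + 0.05849j  Y=0.32437 - 0.16027j  product 0.10484 - 0.02819j
  m=+0: Y*=-0.27644 + 0.00000j  Y=-0.14582 + 0.00000j  product 0.04031 + 0.00000j
  m=+1: Y*=-0.29430 + 0.05849j  Y=-0.32437 - 0.16027j  product 0.10484 + 0.02819j
  m=+2: Y*=0.16327 - 0.06757j  Y=0.02158 + 0.02821j  product 0.00543 + 0.00315j
  m=+3: Y*=0.37310 - 0.24905j  Y=0.07810 + 0.39734j  product 0.12810 + 0.12880j
  m=+4: Y*=0.25352 - 0.25322j  Y=-0.10542 + 0.38870j  product 0.07170 + 0.12524j
  m=+5: Y*=0.09040 - 0.13508j  Y=-0.13974 + 0.15813j  product 0.00873 + 0.03317j
  m=+6: Y*=0.01602 - 0.03858j  Y=-0.05664 + 0.02316j  product -0.00001 + 0.00256j
Accumulated sum 0.67787 + 0.00000j; after 4π/(2l+1) scaling, 0.65526 + 0.00000j ⇒ P_6 = 0.655258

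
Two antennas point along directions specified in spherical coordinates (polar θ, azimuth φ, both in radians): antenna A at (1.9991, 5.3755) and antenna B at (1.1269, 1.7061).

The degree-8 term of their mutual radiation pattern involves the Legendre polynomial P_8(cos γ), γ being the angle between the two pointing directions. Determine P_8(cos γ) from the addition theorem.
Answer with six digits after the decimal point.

-0.399886

Expand P_8 via completeness: Σ_{m} conj(Y_{8,m}) at Ω₁ times Y_{8,m} at Ω₂ —
  m=-8: (0.134964, -0.200487) × (0.106990, -0.201376) = (-0.025934, -0.048629)  (running Σ = (-0.025934, -0.048629))
  m=-7: (-0.440280, 0.031141) × (0.352104, 0.253327) = (-0.162913, -0.100570)  (running Σ = (-0.188847, -0.149199))
  m=-6: (0.226736, 0.251470) × (-0.248238, 0.261716) = (-0.122098, -0.003084)  (running Σ = (-0.310945, -0.152282))
  m=-5: (-0.015021, 0.085476) × (0.030659, 0.038184) = (-0.003724, 0.002047)  (running Σ = (-0.314670, -0.150235))
  m=-4: (0.317121, -0.168802) × (-0.305531, 0.183649) = (-0.065890, 0.109813)  (running Σ = (-0.380559, -0.040422))
  m=-3: (-0.080960, -0.036012) × (-0.051132, -0.118972) = (-0.000145, 0.011473)  (running Σ = (-0.380704, -0.028949))
  m=-2: (-0.075707, -0.303347) × (-0.283693, 0.078700) = (0.045351, 0.080099)  (running Σ = (-0.335353, 0.051150))
  m=-1: (-0.094974, 0.121589) × (-0.025990, -0.190914) = (0.025682, 0.014972)  (running Σ = (-0.309672, 0.066122))
  m=0: (-0.291675, -0.000000) × (-0.268693, 0.000000) = (0.078371, 0.000000)  (running Σ = (-0.231301, 0.066122))
  m=1: (0.094974, 0.121589) × (0.025990, -0.190914) = (0.025682, -0.014972)  (running Σ = (-0.205619, 0.051150))
  m=2: (-0.075707, 0.303347) × (-0.283693, -0.078700) = (0.045351, -0.080099)  (running Σ = (-0.160268, -0.028949))
  m=3: (0.080960, -0.036012) × (0.051132, -0.118972) = (-0.000145, -0.011473)  (running Σ = (-0.160413, -0.040422))
  m=4: (0.317121, 0.168802) × (-0.305531, -0.183649) = (-0.065890, -0.109813)  (running Σ = (-0.226303, -0.150235))
  m=5: (0.015021, 0.085476) × (-0.030659, 0.038184) = (-0.003724, -0.002047)  (running Σ = (-0.230027, -0.152282))
  m=6: (0.226736, -0.251470) × (-0.248238, -0.261716) = (-0.122098, 0.003084)  (running Σ = (-0.352126, -0.149199))
  m=7: (0.440280, 0.031141) × (-0.352104, 0.253327) = (-0.162913, 0.100570)  (running Σ = (-0.515039, -0.048629))
  m=8: (0.134964, 0.200487) × (0.106990, 0.201376) = (-0.025934, 0.048629)  (running Σ = (-0.540973, 0.000000))
Total Σ_m = (-0.540973, 0.000000). Multiply by 0.739198: (-0.399886, 0.000000). P_8(cos γ) = -0.399886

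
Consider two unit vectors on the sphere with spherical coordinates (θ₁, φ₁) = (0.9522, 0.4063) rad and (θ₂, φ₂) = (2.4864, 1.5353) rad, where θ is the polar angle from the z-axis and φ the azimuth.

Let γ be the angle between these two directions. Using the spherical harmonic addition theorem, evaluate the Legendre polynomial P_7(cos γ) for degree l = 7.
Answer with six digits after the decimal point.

0.281578

Expand P_7 via completeness: Σ_{m} conj(Y_{7,m}) at Ω₁ times Y_{7,m} at Ω₂ —
  m=-7: (-0.113882, 0.034915) × (-0.003834, 0.015112) = (-0.000091, -0.001855)  (running Σ = (-0.000091, -0.001855))
  m=-6: (-0.241857, 0.205287) × (0.074202, 0.016047) = (-0.021241, 0.011352)  (running Σ = (-0.021332, 0.009497))
  m=-5: (-0.197394, 0.397710) × (0.039029, -0.217591) = (0.078834, 0.058473)  (running Σ = (0.057503, 0.067970))
  m=-4: (-0.013982, 0.256751) × (-0.410778, -0.058719) = (0.020820, -0.104646)  (running Σ = (0.078322, -0.036676))
  m=-3: (-0.062345, -0.169796) × (-0.047968, 0.448749) = (0.079186, -0.019833)  (running Σ = (0.157509, -0.056509))
  m=-2: (-0.240979, -0.254459) × (0.108812, 0.007738) = (-0.024253, -0.029553)  (running Σ = (0.133256, -0.086062))
  m=-1: (0.035151, 0.015124) × (-0.012669, 0.356771) = (-0.005841, 0.012349)  (running Σ = (0.127415, -0.073712))
  m=0: (0.351422, -0.000000) × (0.231285, 0.000000) = (0.081279, 0.000000)  (running Σ = (0.208694, -0.073712))
  m=1: (-0.035151, 0.015124) × (0.012669, 0.356771) = (-0.005841, -0.012349)  (running Σ = (0.202853, -0.086062))
  m=2: (-0.240979, 0.254459) × (0.108812, -0.007738) = (-0.024253, 0.029553)  (running Σ = (0.178600, -0.056509))
  m=3: (0.062345, -0.169796) × (0.047968, 0.448749) = (0.079186, 0.019833)  (running Σ = (0.257787, -0.036676))
  m=4: (-0.013982, -0.256751) × (-0.410778, 0.058719) = (0.020820, 0.104646)  (running Σ = (0.278606, 0.067970))
  m=5: (0.197394, 0.397710) × (-0.039029, -0.217591) = (0.078834, -0.058473)  (running Σ = (0.357441, 0.009497))
  m=6: (-0.241857, -0.205287) × (0.074202, -0.016047) = (-0.021241, -0.011352)  (running Σ = (0.336200, -0.001855))
  m=7: (0.113882, 0.034915) × (0.003834, 0.015112) = (-0.000091, 0.001855)  (running Σ = (0.336109, 0.000000))
Total Σ_m = (0.336109, 0.000000). Multiply by 0.837758: (0.281578, 0.000000). P_7(cos γ) = 0.281578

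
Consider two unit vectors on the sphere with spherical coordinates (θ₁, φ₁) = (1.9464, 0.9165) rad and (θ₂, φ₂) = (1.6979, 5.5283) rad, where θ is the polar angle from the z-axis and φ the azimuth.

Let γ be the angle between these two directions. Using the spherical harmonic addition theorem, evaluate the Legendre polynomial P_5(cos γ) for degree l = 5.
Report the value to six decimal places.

Term-by-term m-sum for l=5 (normalisation 4π/11 = 1.142397):
  term(m=-5) = -0.06948 + 0.12629j   from Y*(Ω₁)=-0.04189 - 0.32066j, Y(Ω₂)=-0.35940 - 0.26361j
  term(m=-4) = 0.06683 + 0.02844j   from Y*(Ω₁)=0.34906 + 0.20191j, Y(Ω₂)=0.17878 - 0.02193j
  term(m=-3) = -0.00505 + 0.01621j   from Y*(Ω₁)=-0.05434 + 0.02247j, Y(Ω₂)=0.18470 - 0.22203j
  term(m=-2) = -0.06325 - 0.01290j   from Y*(Ω₁)=-0.08316 + 0.30987j, Y(Ω₂)=0.01227 + 0.20082j
  term(m=-1) = 0.00374 - 0.03702j   from Y*(Ω₁)=-0.09133 - 0.11908j, Y(Ω₂)=0.18060 + 0.16990j
  term(m=+0) = 0.05938 + 0.00000j   from Y*(Ω₁)=-0.28835 + 0.00000j, Y(Ω₂)=-0.20594 + 0.00000j
  term(m=+1) = 0.00374 + 0.03702j   from Y*(Ω₁)=0.09133 - 0.11908j, Y(Ω₂)=-0.18060 + 0.16990j
  term(m=+2) = -0.06325 + 0.01290j   from Y*(Ω₁)=-0.08316 - 0.30987j, Y(Ω₂)=0.01227 - 0.20082j
  term(m=+3) = -0.00505 - 0.01621j   from Y*(Ω₁)=0.05434 + 0.02247j, Y(Ω₂)=-0.18470 - 0.22203j
  term(m=+4) = 0.06683 - 0.02844j   from Y*(Ω₁)=0.34906 - 0.20191j, Y(Ω₂)=0.17878 + 0.02193j
  term(m=+5) = -0.06948 - 0.12629j   from Y*(Ω₁)=0.04189 - 0.32066j, Y(Ω₂)=0.35940 - 0.26361j
Total Σ_m = -0.07502 + 0.00000j. Multiply by 1.142397: -0.08570 + 0.00000j. P_5(cos γ) = -0.085700

-0.085700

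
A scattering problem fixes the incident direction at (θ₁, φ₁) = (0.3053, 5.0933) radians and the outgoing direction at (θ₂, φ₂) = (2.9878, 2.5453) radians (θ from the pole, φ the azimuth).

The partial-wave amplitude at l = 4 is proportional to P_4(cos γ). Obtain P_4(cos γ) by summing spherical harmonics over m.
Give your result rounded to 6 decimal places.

Expand P_4 via completeness: Σ_{m} conj(Y_{4,m}) at Ω₁ times Y_{4,m} at Ω₂ —
  m=-4: 0.00017 + 0.00361j × -0.00018 + 0.00017j = -0.00000 - 0.00000j  (running Σ = -0.00000 - 0.00000j)
  m=-3: -0.02949 + 0.01346j × -0.00096 + 0.00434j = -0.00003 - 0.00014j  (running Σ = -0.00003 - 0.00014j)
  m=-2: -0.11738 - 0.11198j × 0.01692 + 0.04257j = 0.00278 - 0.00689j  (running Σ = 0.00275 - 0.00703j)
  m=-1: 0.16979 - 0.42399j × 0.22729 + 0.15426j = 0.10400 - 0.07018j  (running Σ = 0.10675 - 0.07721j)
  m=0: 0.49421 + 0.00000j × 0.74903 + 0.00000j = 0.37017 + 0.00000j  (running Σ = 0.47692 - 0.07721j)
  m=1: -0.16979 - 0.42399j × -0.22729 + 0.15426j = 0.10400 + 0.07018j  (running Σ = 0.58092 - 0.00703j)
  m=2: -0.11738 + 0.11198j × 0.01692 - 0.04257j = 0.00278 + 0.00689j  (running Σ = 0.58371 - 0.00014j)
  m=3: 0.02949 + 0.01346j × 0.00096 + 0.00434j = -0.00003 + 0.00014j  (running Σ = 0.58368 - 0.00000j)
  m=4: 0.00017 - 0.00361j × -0.00018 - 0.00017j = -0.00000 + 0.00000j  (running Σ = 0.58367 + 0.00000j)
Accumulated sum 0.58367 + 0.00000j; after 4π/(2l+1) scaling, 0.81496 + 0.00000j ⇒ P_4 = 0.814964

0.814964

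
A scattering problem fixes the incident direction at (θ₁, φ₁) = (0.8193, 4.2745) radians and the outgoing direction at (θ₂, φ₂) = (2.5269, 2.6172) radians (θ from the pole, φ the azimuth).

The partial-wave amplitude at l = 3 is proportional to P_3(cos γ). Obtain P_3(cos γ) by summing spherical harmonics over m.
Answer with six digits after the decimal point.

Term-by-term m-sum for l=3 (normalisation 4π/7 = 1.795196):
  [-3]  conj(Y_{3,-3})(Ω₁) = +0.157403+0.041389i ; Y_{3,-3}(Ω₂) = +0.000191-0.080027i ; Δ = +0.003342-0.012589i
  [-2]  conj(Y_{3,-2})(Ω₁) = -0.238554+0.286102i ; Y_{3,-2}(Ω₂) = -0.138460-0.240702i ; Δ = +0.101896+0.017807i
  [-1]  conj(Y_{3,-1})(Ω₁) = -0.133234-0.284563i ; Y_{3,-1}(Ω₂) = -0.377049-0.218089i ; Δ = -0.011824+0.136351i
  [+0]  conj(Y_{3,0})(Ω₁) = -0.170544-0.000000i ; Y_{3,0}(Ω₂) = -0.102753+0.000000i ; Δ = +0.017524+0.000000i
  [+1]  conj(Y_{3,1})(Ω₁) = +0.133234-0.284563i ; Y_{3,1}(Ω₂) = +0.377049-0.218089i ; Δ = -0.011824-0.136351i
  [+2]  conj(Y_{3,2})(Ω₁) = -0.238554-0.286102i ; Y_{3,2}(Ω₂) = -0.138460+0.240702i ; Δ = +0.101896-0.017807i
  [+3]  conj(Y_{3,3})(Ω₁) = -0.157403+0.041389i ; Y_{3,3}(Ω₂) = -0.000191-0.080027i ; Δ = +0.003342+0.012589i
Total Σ_m = +0.204351+0.000000i. Multiply by 1.795196: +0.366850+0.000000i. P_3(cos γ) = 0.366850

0.366850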